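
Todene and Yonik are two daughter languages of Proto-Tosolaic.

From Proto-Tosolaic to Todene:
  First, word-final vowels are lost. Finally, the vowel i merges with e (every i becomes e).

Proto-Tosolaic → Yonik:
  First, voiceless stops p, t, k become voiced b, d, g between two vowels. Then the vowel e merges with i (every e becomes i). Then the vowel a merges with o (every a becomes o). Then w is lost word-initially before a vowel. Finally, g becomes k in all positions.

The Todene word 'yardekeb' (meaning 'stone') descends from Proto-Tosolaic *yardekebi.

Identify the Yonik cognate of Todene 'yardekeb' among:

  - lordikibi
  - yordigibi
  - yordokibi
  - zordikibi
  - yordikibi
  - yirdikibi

Yonik: *yardekebi > yardegebi > yardigibi > yordigibi > yordikibi  (by intervocalic voicing, vowel merger, vowel merger, unconditioned shift)

yordikibi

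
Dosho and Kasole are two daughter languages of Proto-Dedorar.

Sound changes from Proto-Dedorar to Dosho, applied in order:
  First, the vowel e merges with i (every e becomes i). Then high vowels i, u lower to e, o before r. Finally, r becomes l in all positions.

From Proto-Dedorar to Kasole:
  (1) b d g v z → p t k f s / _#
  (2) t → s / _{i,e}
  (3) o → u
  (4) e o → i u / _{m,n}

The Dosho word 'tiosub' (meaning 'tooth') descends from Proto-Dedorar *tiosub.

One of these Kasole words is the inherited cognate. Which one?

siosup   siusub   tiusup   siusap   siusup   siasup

siusup

Kasole: *tiosub > tiosup > siosup > siusup  (by final devoicing, palatalisation, vowel merger)
Among the options, 'siusup' alone shows every Kasole change applied in order.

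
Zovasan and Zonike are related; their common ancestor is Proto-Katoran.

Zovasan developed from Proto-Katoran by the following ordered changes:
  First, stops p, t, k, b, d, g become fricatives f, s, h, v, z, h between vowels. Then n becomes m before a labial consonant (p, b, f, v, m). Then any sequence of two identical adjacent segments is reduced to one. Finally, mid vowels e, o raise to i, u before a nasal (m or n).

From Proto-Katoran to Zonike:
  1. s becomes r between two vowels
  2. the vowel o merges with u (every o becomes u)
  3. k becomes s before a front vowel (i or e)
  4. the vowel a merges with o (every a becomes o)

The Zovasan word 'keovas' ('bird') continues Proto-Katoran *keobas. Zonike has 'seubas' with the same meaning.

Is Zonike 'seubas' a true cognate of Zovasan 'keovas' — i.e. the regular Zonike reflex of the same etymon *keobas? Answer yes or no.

no

Derive the expected Zonike reflex of *keobas:
Zonike: *keobas > keubas > seubas > seubos  (by vowel merger, palatalisation, vowel merger)
The regular Zonike reflex would be 'seubos', but the attested form is 'seubas'. The correspondence is irregular, so they are not cognates (the Zonike form has a different source).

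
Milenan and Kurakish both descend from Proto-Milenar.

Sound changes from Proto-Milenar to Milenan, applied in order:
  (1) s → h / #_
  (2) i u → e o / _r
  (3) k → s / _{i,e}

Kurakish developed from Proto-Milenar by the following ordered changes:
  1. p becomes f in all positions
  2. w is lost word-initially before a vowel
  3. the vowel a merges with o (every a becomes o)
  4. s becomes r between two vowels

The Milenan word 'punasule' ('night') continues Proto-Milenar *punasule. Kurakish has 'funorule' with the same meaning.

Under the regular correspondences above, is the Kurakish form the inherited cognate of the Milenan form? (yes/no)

yes

Derive the expected Kurakish reflex of *punasule:
Kurakish: start from *punasule.
  rule 1 (unconditioned shift): punasule → funasule
  rule 2: no change — funasule
  rule 3 (vowel merger): funasule → funosule
  rule 4 (rhotacism): funosule → funorule
  ⇒ Kurakish funorule
Kurakish 'funorule' matches the regular reflex exactly, so the pair is cognate.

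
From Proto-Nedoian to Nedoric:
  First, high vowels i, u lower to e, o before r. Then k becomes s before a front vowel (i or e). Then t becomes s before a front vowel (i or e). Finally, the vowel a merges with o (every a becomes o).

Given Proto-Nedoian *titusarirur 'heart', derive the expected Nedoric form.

Nedoric: *titusarirur > titusareror > situsareror > situsoreror  (by pre-rhotic lowering, palatalisation, vowel merger)

situsoreror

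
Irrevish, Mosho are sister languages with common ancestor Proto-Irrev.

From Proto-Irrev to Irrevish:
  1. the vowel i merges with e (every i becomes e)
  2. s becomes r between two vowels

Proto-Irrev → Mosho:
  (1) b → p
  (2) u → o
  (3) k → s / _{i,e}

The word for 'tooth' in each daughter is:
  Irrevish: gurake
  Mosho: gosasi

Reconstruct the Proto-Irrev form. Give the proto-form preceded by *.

*gusaki

Position 5: Irrevish has k, Mosho has s. Irrevish preserves k here (none of its changes turn any other segment into k), so the proto-segment is *k.
Position 6: Irrevish has e, Mosho has i. Mosho preserves i here (none of its changes turn any other segment into i), so the proto-segment is *i.
Continuing position by position gives *gusaki; check it forward:
Irrevish: *gusaki
  gusaki → gusake   [vowel merger]
  gusake → gurake   [rhotacism]
  giving Irrevish gurake.
Mosho: *gusaki
  gusaki (rule 1 does not apply)
  gusaki → gosaki   [vowel merger]
  gosaki → gosasi   [palatalisation]
  giving Mosho gosasi.
No other proto-form is consistent with every reflex, so the reconstruction is *gusaki.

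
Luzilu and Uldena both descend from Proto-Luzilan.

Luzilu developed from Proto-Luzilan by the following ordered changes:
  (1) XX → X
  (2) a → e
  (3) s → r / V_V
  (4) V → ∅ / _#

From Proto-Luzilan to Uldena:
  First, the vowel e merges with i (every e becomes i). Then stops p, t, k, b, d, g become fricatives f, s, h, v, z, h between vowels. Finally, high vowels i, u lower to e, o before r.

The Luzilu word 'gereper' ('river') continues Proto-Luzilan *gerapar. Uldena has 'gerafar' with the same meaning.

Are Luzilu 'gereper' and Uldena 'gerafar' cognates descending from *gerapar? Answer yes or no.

yes

Derive the expected Uldena reflex of *gerapar:
Uldena: *gerapar > girapar > girafar > gerafar  (by vowel merger, intervocalic lenition, pre-rhotic lowering)
Uldena 'gerafar' matches the regular reflex exactly, so the pair is cognate.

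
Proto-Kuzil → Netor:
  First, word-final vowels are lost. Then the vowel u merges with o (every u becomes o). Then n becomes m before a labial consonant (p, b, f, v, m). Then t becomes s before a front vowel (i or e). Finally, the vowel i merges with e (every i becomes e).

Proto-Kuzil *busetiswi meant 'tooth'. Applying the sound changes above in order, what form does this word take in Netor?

bosesesw

Netor: start from *busetiswi.
  rule 1 (apocope): busetiswi → busetisw
  rule 2 (vowel merger): busetisw → bosetisw
  rule 3: no change — bosetisw
  rule 4 (palatalisation): bosetisw → bosesisw
  rule 5 (vowel merger): bosesisw → bosesesw
  ⇒ Netor bosesesw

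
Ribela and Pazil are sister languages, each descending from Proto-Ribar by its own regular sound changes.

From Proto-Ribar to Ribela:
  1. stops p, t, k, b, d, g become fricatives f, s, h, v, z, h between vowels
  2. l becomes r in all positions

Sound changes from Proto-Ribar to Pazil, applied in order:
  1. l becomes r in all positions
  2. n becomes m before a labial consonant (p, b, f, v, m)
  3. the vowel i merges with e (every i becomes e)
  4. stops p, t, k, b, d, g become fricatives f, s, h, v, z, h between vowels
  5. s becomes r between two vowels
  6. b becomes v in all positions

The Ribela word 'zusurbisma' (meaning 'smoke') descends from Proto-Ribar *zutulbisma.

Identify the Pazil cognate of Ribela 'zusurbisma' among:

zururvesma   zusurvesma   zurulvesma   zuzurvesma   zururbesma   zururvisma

Pazil: *zutulbisma
  zutulbisma → zuturbisma   [unconditioned shift]
  zuturbisma (rule 2 does not apply)
  zuturbisma → zuturbesma   [vowel merger]
  zuturbesma → zusurbesma   [intervocalic lenition]
  zusurbesma → zururbesma   [rhotacism]
  zururbesma → zururvesma   [unconditioned shift]
  giving Pazil zururvesma.
Only 'zururvesma' matches the regular Pazil development of *zutulbisma.

zururvesma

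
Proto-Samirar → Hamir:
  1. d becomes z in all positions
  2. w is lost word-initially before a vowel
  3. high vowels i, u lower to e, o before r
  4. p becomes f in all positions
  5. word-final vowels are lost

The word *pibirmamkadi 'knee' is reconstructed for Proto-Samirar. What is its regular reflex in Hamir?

Hamir: *pibirmamkadi > pibirmamkazi > pibermamkazi > fibermamkazi > fibermamkaz  (by unconditioned shift, pre-rhotic lowering, unconditioned shift, apocope)

fibermamkaz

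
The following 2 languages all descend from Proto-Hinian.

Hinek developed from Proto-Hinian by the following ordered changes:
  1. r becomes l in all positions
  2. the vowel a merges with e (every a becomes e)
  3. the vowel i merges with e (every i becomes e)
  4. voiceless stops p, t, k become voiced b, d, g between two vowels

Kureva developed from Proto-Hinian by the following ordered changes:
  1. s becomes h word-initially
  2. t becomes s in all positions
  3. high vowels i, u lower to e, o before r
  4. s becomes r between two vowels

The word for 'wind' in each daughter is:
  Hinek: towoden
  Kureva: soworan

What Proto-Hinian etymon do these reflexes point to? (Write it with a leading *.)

Position 1: Hinek has t, Kureva has s. Hinek preserves t here (none of its changes turn any other segment into t), so the proto-segment is *t.
Position 6: Hinek has e, Kureva has a. Kureva preserves a here (none of its changes turn any other segment into a), so the proto-segment is *a.
Continuing position by position gives *towotan; check it forward:
Hinek: *towotan
  towotan (rule 1 does not apply)
  towotan → towoten   [vowel merger]
  towoten (rule 3 does not apply)
  towoten → towoden   [intervocalic voicing]
  giving Hinek towoden.
Kureva: start from *towotan.
  rule 1: no change — towotan
  rule 2 (unconditioned shift): towotan → sowosan
  rule 3: no change — sowosan
  rule 4 (rhotacism): sowosan → soworan
  ⇒ Kureva soworan
Only *towotan yields all of Hinek towoden, Kureva soworan.

*towotan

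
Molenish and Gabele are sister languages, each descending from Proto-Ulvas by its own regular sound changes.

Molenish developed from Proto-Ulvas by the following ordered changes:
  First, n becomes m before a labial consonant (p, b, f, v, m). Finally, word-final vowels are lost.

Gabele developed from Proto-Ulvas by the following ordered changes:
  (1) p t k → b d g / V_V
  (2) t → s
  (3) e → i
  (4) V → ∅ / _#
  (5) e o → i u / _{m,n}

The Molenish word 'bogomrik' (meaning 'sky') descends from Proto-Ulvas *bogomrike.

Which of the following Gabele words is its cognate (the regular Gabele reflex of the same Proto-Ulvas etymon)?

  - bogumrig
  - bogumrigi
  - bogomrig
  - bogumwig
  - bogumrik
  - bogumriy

Gabele: *bogomrike
  bogomrike → bogomrige   [intervocalic voicing]
  bogomrige (rule 2 does not apply)
  bogomrige → bogomrigi   [vowel merger]
  bogomrigi → bogomrig   [apocope]
  bogomrig → bogumrig   [pre-nasal raising]
  giving Gabele bogumrig.
Among the options, 'bogumrig' alone shows every Gabele change applied in order.

bogumrig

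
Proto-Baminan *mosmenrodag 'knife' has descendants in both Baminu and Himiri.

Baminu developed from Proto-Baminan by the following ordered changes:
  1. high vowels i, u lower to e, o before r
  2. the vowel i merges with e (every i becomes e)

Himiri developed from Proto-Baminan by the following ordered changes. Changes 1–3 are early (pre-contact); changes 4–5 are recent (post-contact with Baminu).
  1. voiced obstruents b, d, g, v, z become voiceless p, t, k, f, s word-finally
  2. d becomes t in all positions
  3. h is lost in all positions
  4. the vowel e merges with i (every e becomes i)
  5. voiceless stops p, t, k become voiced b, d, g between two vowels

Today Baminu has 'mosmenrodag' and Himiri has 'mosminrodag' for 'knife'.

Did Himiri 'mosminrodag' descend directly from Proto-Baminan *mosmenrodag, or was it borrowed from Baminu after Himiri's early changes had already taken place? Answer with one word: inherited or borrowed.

If inherited, *mosmenrodag would pass through all of Himiri's changes:
Himiri: start from *mosmenrodag.
  rule 1 (final devoicing): mosmenrodag → mosmenrodak
  rule 2 (unconditioned shift): mosmenrodak → mosmenrotak
  rule 3: no change — mosmenrotak
  rule 4 (vowel merger): mosmenrotak → mosminrotak
  rule 5 (intervocalic voicing): mosminrotak → mosminrodak
  ⇒ Himiri mosminrodak
If borrowed from Baminu 'mosmenrodag' after the early changes, it would undergo only the recent ones:
  rule 4 (vowel merger): mosmenrodag → mosminrodag
  rule 5 (intervocalic voicing): no change (mosminrodag)
  ⇒ as a loan: mosminrodag
Himiri 'mosminrodag' matches the loan outcome 'mosminrodag', not the inherited 'mosminrodak' — it skipped the early Himiri changes, so it was borrowed from Baminu.

borrowed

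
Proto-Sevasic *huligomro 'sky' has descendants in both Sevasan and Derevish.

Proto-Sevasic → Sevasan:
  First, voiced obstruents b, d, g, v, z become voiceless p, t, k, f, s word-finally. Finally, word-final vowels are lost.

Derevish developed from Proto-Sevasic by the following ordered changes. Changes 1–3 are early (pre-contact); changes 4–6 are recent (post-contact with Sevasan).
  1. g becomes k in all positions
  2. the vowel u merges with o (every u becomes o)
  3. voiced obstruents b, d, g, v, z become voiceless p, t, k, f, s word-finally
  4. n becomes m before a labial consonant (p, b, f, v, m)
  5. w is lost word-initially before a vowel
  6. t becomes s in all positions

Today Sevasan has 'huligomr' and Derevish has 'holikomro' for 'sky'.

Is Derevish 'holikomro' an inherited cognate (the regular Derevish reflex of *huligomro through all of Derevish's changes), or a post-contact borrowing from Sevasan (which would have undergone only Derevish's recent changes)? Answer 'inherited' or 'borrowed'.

inherited

If inherited, *huligomro would pass through all of Derevish's changes:
Derevish: *huligomro
  huligomro → hulikomro   [unconditioned shift]
  hulikomro → holikomro   [vowel merger]
  holikomro (rule 3 does not apply)
  holikomro (rule 4 does not apply)
  holikomro (rule 5 does not apply)
  holikomro (rule 6 does not apply)
  giving Derevish holikomro.
If borrowed from Sevasan 'huligomr' after the early changes, it would undergo only the recent ones:
  rule 4 (nasal place assimilation): no change (huligomr)
  rule 5 (glide loss): no change (huligomr)
  rule 6 (unconditioned shift): no change (huligomr)
  ⇒ as a loan: huligomr
Derevish 'holikomro' matches the inherited outcome exactly, so it is an inherited cognate, not a loan.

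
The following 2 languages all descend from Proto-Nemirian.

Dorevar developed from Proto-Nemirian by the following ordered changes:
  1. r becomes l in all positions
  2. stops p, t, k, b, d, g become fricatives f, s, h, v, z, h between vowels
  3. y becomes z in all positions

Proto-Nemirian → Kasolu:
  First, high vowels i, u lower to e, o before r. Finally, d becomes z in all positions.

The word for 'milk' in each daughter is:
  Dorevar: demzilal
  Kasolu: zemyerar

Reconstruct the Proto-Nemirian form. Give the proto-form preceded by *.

*demyirar

Position 1: Dorevar has d, Kasolu has z. Dorevar preserves d here (none of its changes turn any other segment into d), so the proto-segment is *d.
Position 8: Dorevar has l, Kasolu has r. Kasolu preserves r here (none of its changes turn any other segment into r), so the proto-segment is *r.
Position 6: Dorevar has l, Kasolu has r. Kasolu preserves r here (none of its changes turn any other segment into r), so the proto-segment is *r.
Verify the candidate proto-form against each daughter:
Dorevar: *demyirar > demyilal > demzilal  (by unconditioned shift, unconditioned shift)
Kasolu: start from *demyirar.
  rule 1 (pre-rhotic lowering): demyirar → demyerar
  rule 2 (unconditioned shift): demyerar → zemyerar
  ⇒ Kasolu zemyerar
*demyirar is the unique common source.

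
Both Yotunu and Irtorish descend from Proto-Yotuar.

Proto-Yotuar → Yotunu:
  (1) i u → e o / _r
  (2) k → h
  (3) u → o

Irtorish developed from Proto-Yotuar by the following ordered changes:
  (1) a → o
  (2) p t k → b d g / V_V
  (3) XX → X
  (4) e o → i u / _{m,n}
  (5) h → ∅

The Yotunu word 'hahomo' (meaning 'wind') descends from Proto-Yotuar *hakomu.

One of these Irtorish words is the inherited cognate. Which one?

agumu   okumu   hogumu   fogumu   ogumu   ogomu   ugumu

Irtorish: *hakomu > hokomu > hogomu > hogumu > ogumu  (by vowel merger, intervocalic voicing, pre-nasal raising, h-loss)
The other candidates each miss or misapply at least one Irtorish change.

ogumu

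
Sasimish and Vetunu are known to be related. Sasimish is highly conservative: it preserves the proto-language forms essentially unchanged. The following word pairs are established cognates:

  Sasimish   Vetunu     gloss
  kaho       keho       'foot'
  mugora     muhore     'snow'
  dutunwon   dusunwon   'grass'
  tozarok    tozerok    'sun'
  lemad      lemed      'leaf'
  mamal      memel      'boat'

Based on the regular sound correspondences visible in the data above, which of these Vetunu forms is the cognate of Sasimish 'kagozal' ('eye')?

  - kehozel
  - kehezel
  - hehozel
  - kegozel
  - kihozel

kaho ~ keho, lemad ~ lemed — Sasimish a corresponds to Vetunu e after a consonant, before a consonant other than r, m, n, p, b, f, v.
mugora ~ muhore — Sasimish g corresponds to Vetunu h between vowels (before a back vowel).
Applying these to Sasimish 'kagozal':
  kagozal → kegozal   (a→e after a consonant, before a consonant other than r, m, n, p, b, f, v)
  kegozal → kehozal   (g→h between vowels (before a back vowel))
  kehozal → kehozel   (a→e after a consonant, before a consonant other than r, m, n, p, b, f, v)
So the Vetunu cognate is 'kehozel'.

kehozel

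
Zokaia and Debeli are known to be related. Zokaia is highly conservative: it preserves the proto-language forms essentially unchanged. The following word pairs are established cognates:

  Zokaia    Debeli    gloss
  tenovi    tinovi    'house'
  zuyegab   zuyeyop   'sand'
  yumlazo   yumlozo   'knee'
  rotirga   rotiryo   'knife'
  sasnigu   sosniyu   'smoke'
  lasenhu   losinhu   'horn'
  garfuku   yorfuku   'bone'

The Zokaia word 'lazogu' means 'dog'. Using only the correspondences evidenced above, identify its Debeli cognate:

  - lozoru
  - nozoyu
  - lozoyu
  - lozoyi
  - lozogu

lozoyu

yumlazo ~ yumlozo, sasnigu ~ sosniyu — Zokaia a corresponds to Debeli o after a consonant, before a consonant other than r, m, n, p, b, f, v.
sasnigu ~ sosniyu — Zokaia g corresponds to Debeli y between vowels (before a back vowel).
Applying these to Zokaia 'lazogu':
  lazogu → lozogu   (a→o after a consonant, before a consonant other than r, m, n, p, b, f, v)
  lozogu → lozoyu   (g→y between vowels (before a back vowel))
So the Debeli cognate is 'lozoyu'.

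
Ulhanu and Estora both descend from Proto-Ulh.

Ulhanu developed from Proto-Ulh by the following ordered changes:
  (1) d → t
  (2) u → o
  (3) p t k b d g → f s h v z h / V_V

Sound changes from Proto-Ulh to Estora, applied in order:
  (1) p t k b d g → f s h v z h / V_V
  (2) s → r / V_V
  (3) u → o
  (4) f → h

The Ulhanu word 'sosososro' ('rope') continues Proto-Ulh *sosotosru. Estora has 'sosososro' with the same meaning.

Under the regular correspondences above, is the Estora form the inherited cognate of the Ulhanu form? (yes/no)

no

Derive the expected Estora reflex of *sosotosru:
Estora: start from *sosotosru.
  rule 1 (intervocalic lenition): sosotosru → sosososru
  rule 2 (rhotacism): sosososru → sororosru
  rule 3 (vowel merger): sororosru → sororosro
  rule 4: no change — sororosro
  ⇒ Estora sororosro
The regular Estora reflex would be 'sororosro', but the attested form is 'sosososro'. The correspondence is irregular, so they are not cognates (the Estora form has a different source).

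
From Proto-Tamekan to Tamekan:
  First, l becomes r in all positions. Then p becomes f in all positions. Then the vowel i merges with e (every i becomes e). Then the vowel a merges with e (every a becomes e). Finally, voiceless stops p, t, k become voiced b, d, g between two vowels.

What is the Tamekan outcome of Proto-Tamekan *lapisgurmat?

refesgurmet

Tamekan: *lapisgurmat
  lapisgurmat → rapisgurmat   [unconditioned shift]
  rapisgurmat → rafisgurmat   [unconditioned shift]
  rafisgurmat → rafesgurmat   [vowel merger]
  rafesgurmat → refesgurmet   [vowel merger]
  refesgurmet (rule 5 does not apply)
  giving Tamekan refesgurmet.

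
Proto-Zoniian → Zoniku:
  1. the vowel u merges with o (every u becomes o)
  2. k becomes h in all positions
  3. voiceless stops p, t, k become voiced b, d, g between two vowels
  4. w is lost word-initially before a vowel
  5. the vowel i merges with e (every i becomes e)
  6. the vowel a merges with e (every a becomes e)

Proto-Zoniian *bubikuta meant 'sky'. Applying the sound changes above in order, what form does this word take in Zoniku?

Zoniku: *bubikuta
  bubikuta → bobikota   [vowel merger]
  bobikota → bobihota   [unconditioned shift]
  bobihota → bobihoda   [intervocalic voicing]
  bobihoda (rule 4 does not apply)
  bobihoda → bobehoda   [vowel merger]
  bobehoda → bobehode   [vowel merger]
  giving Zoniku bobehode.

bobehode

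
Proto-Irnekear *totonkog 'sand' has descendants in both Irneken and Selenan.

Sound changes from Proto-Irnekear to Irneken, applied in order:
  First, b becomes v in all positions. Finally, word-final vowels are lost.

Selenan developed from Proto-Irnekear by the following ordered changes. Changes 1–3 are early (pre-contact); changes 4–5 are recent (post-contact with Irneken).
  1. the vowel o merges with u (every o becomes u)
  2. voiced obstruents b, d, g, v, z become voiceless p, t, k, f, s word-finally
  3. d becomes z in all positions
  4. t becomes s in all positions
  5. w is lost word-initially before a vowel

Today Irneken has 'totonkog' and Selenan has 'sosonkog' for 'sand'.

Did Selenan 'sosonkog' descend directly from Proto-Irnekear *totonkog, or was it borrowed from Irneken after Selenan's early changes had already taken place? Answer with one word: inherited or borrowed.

borrowed

If inherited, *totonkog would pass through all of Selenan's changes:
Selenan: *totonkog
  totonkog → tutunkug   [vowel merger]
  tutunkug → tutunkuk   [final devoicing]
  tutunkuk (rule 3 does not apply)
  tutunkuk → susunkuk   [unconditioned shift]
  susunkuk (rule 5 does not apply)
  giving Selenan susunkuk.
If borrowed from Irneken 'totonkog' after the early changes, it would undergo only the recent ones:
  rule 4 (unconditioned shift): totonkog → sosonkog
  rule 5 (glide loss): no change (sosonkog)
  ⇒ as a loan: sosonkog
Selenan 'sosonkog' matches the loan outcome 'sosonkog', not the inherited 'susunkuk' — it skipped the early Selenan changes, so it was borrowed from Irneken.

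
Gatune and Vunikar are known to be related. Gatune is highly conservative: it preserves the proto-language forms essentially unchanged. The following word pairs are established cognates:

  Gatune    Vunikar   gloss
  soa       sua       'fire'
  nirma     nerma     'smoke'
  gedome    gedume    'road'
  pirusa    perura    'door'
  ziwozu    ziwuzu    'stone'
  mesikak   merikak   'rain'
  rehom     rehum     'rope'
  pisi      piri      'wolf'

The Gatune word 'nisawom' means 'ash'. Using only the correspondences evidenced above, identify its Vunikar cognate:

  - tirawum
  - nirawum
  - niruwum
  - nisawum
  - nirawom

pirusa ~ perura — Gatune s corresponds to Vunikar r between vowels (before a back vowel).
gedome ~ gedume, rehom ~ rehum — Gatune o corresponds to Vunikar u after a consonant, before a nasal.
Applying these to Gatune 'nisawom':
  nisawom → nirawom   (s→r between vowels (before a back vowel))
  nirawom → nirawum   (o→u after a consonant, before a nasal)
So the Vunikar cognate is 'nirawum'.

nirawum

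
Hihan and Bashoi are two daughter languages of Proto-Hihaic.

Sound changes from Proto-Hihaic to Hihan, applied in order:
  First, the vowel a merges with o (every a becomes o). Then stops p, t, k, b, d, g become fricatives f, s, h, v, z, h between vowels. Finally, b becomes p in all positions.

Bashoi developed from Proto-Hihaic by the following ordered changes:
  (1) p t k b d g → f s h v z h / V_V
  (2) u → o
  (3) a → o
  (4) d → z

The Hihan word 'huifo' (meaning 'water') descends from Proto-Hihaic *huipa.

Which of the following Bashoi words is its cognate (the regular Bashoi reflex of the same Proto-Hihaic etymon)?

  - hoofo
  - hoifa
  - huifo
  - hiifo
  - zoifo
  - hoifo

hoifo

Bashoi: *huipa
  huipa → huifa   [intervocalic lenition]
  huifa → hoifa   [vowel merger]
  hoifa → hoifo   [vowel merger]
  hoifo (rule 4 does not apply)
  giving Bashoi hoifo.
The other candidates each miss or misapply at least one Bashoi change.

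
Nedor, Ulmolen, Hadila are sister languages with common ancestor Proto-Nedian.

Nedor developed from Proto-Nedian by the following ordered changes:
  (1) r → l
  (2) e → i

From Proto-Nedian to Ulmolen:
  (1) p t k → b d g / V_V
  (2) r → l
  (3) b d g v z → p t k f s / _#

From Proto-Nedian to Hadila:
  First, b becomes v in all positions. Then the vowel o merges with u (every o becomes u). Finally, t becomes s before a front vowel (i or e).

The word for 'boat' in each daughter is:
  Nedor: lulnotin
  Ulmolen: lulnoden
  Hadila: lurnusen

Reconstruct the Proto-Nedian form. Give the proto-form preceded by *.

Position 3: Nedor has l, Ulmolen has l, Hadila has r. Hadila preserves r here (none of its changes turn any other segment into r), so the proto-segment is *r.
Position 5: Nedor has o, Ulmolen has o, Hadila has u. Nedor preserves o here (none of its changes turn any other segment into o), so the proto-segment is *o.
Position 7: Nedor has i, Ulmolen has e, Hadila has e. Ulmolen preserves e here (none of its changes turn any other segment into e), so the proto-segment is *e.
This points to *lurnoten. Verify forward in each daughter:
Nedor: *lurnoten
  lurnoten → lulnoten   [unconditioned shift]
  lulnoten → lulnotin   [vowel merger]
  giving Nedor lulnotin.
Ulmolen: start from *lurnoten.
  rule 1 (intervocalic voicing): lurnoten → lurnoden
  rule 2 (unconditioned shift): lurnoden → lulnoden
  rule 3: no change — lulnoden
  ⇒ Ulmolen lulnoden
Hadila: *lurnoten
  lurnoten (rule 1 does not apply)
  lurnoten → lurnuten   [vowel merger]
  lurnuten → lurnusen   [palatalisation]
  giving Hadila lurnusen.
No other proto-form is consistent with every reflex, so the reconstruction is *lurnoten.

*lurnoten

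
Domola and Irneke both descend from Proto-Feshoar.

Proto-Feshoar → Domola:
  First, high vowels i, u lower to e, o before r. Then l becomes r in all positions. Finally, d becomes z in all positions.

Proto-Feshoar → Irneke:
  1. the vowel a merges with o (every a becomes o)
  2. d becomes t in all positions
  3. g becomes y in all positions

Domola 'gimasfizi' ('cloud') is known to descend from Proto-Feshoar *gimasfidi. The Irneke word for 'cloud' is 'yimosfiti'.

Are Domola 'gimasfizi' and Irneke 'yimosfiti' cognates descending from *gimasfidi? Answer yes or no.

Derive the expected Irneke reflex of *gimasfidi:
Irneke: *gimasfidi > gimosfidi > gimosfiti > yimosfiti  (by vowel merger, unconditioned shift, unconditioned shift)
Irneke 'yimosfiti' matches the regular reflex exactly, so the pair is cognate.

yes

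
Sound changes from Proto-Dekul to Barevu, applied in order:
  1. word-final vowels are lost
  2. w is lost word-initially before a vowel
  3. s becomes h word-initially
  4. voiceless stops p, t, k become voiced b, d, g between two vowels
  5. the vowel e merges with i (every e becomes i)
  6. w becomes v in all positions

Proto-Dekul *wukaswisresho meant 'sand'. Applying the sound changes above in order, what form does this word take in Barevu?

Barevu: *wukaswisresho > wukaswisresh > ukaswisresh > ugaswisresh > ugaswisrish > ugasvisrish  (by apocope, glide loss, intervocalic voicing, vowel merger, unconditioned shift)

ugasvisrish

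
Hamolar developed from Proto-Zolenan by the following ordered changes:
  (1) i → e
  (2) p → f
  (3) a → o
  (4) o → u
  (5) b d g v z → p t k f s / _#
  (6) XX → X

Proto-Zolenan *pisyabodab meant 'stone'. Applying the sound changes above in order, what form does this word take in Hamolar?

Hamolar: start from *pisyabodab.
  rule 1 (vowel merger): pisyabodab → pesyabodab
  rule 2 (unconditioned shift): pesyabodab → fesyabodab
  rule 3 (vowel merger): fesyabodab → fesyobodob
  rule 4 (vowel merger): fesyobodob → fesyubudub
  rule 5 (final devoicing): fesyubudub → fesyubudup
  rule 6: no change — fesyubudup
  ⇒ Hamolar fesyubudup

fesyubudup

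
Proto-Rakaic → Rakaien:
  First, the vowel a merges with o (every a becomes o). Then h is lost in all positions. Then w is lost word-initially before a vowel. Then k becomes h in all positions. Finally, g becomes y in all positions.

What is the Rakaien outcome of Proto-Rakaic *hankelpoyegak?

onhelpoyeyoh

Rakaien: start from *hankelpoyegak.
  rule 1 (vowel merger): hankelpoyegak → honkelpoyegok
  rule 2 (h-loss): honkelpoyegok → onkelpoyegok
  rule 3: no change — onkelpoyegok
  rule 4 (unconditioned shift): onkelpoyegok → onhelpoyegoh
  rule 5 (unconditioned shift): onhelpoyegoh → onhelpoyeyoh
  ⇒ Rakaien onhelpoyeyoh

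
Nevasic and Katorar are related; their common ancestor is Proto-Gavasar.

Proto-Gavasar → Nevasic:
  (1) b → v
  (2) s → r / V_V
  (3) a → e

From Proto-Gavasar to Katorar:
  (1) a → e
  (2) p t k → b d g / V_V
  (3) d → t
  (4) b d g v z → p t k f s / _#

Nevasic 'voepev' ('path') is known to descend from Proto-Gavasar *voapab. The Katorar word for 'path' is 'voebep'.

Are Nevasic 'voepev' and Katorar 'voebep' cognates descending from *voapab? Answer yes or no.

Derive the expected Katorar reflex of *voapab:
Katorar: *voapab
  voapab → voepeb   [vowel merger]
  voepeb → voebeb   [intervocalic voicing]
  voebeb (rule 3 does not apply)
  voebeb → voebep   [final devoicing]
  giving Katorar voebep.
Katorar 'voebep' matches the regular reflex exactly, so the pair is cognate.

yes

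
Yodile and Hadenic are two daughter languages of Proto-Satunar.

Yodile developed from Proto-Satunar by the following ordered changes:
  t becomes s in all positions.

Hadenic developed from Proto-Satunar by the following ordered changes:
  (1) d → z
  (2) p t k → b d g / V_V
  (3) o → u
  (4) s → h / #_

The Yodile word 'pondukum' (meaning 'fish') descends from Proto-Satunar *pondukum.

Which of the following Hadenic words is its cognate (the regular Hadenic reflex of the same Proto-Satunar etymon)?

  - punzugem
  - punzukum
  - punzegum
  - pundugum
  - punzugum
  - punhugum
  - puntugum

punzugum

Hadenic: start from *pondukum.
  rule 1 (unconditioned shift): pondukum → ponzukum
  rule 2 (intervocalic voicing): ponzukum → ponzugum
  rule 3 (vowel merger): ponzugum → punzugum
  rule 4: no change — punzugum
  ⇒ Hadenic punzugum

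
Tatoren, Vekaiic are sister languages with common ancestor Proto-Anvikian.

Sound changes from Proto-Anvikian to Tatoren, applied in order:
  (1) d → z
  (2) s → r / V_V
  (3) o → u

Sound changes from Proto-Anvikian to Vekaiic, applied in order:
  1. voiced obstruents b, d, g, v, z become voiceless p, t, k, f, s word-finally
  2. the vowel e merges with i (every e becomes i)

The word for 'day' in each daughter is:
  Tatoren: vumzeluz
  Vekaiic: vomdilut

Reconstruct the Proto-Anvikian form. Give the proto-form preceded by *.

Position 5: Tatoren has e, Vekaiic has i. Tatoren preserves e here (none of its changes turn any other segment into e), so the proto-segment is *e.
Position 4: Tatoren has z, Vekaiic has d. Vekaiic preserves d here (none of its changes turn any other segment into d), so the proto-segment is *d.
Continuing position by position gives *vomdelud; check it forward:
Tatoren: *vomdelud > vomzeluz > vumzeluz  (by unconditioned shift, vowel merger)
Vekaiic: start from *vomdelud.
  rule 1 (final devoicing): vomdelud → vomdelut
  rule 2 (vowel merger): vomdelut → vomdilut
  ⇒ Vekaiic vomdilut
Only *vomdelud yields all of Tatoren vumzeluz, Vekaiic vomdilut.

*vomdelud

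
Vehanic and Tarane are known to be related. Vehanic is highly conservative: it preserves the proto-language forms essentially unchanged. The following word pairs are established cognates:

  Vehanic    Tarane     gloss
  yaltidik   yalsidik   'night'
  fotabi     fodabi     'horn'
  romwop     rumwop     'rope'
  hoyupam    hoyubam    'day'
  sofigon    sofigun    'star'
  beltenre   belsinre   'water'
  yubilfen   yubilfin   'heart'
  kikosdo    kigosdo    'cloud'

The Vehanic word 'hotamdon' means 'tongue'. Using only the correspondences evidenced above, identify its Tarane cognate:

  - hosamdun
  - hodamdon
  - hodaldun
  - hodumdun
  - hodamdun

fotabi ~ fodabi — Vehanic t corresponds to Tarane d between vowels (before a back vowel).
sofigon ~ sofigun — Vehanic o corresponds to Tarane u after a consonant, before a nasal.
Applying these to Vehanic 'hotamdon':
  hotamdon → hodamdon   (t→d between vowels (before a back vowel))
  hodamdon → hodamdun   (o→u after a consonant, before a nasal)
So the Tarane cognate is 'hodamdun'.

hodamdun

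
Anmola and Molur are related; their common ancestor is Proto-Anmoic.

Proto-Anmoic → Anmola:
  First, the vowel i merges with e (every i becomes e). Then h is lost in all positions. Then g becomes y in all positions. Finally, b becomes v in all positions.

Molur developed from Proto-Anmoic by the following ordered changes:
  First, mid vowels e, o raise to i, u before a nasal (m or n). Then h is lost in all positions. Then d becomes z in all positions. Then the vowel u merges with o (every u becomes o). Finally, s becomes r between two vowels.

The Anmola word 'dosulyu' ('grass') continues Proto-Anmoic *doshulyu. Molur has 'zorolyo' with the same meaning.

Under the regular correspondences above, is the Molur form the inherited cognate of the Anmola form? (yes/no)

yes

Derive the expected Molur reflex of *doshulyu:
Molur: *doshulyu
  doshulyu (rule 1 does not apply)
  doshulyu → dosulyu   [h-loss]
  dosulyu → zosulyu   [unconditioned shift]
  zosulyu → zosolyo   [vowel merger]
  zosolyo → zorolyo   [rhotacism]
  giving Molur zorolyo.
Molur 'zorolyo' matches the regular reflex exactly, so the pair is cognate.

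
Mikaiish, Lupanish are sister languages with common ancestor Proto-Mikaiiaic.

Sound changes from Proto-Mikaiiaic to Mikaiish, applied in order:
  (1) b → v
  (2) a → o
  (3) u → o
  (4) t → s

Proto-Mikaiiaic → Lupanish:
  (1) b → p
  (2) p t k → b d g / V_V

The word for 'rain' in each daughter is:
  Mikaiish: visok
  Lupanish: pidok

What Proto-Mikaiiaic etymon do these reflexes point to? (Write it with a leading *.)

*bitok

Position 3: Mikaiish has s, Lupanish has d. Taking the neighbouring segments as reconstructed: Mikaiish s could go back to *t or *s; Lupanish d could go back to *t or *d — the one source consistent with every daughter is *t.
Position 1: Mikaiish has v, Lupanish has p. Taking the neighbouring segments as reconstructed: Mikaiish v could go back to *b or *v; Lupanish p could go back to *p or *b — the one source consistent with every daughter is *b.
The remaining positions agree across the daughters. Check the candidate against every language:
Mikaiish: start from *bitok.
  rule 1 (unconditioned shift): bitok → vitok
  rule 2: no change — vitok
  rule 3: no change — vitok
  rule 4 (unconditioned shift): vitok → visok
  ⇒ Mikaiish visok
Lupanish: *bitok > pitok > pidok  (by unconditioned shift, intervocalic voicing)
*bitok is the unique common source.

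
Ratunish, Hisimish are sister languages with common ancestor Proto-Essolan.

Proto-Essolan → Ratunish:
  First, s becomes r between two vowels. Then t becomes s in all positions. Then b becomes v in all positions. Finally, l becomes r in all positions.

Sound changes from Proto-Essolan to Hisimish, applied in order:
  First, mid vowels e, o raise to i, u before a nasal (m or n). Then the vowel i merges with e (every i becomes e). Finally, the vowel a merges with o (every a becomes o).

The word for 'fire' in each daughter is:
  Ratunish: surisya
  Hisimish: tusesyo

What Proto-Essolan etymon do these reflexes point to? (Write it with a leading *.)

Position 4: Ratunish has i, Hisimish has e. Ratunish preserves i here (none of its changes turn any other segment into i), so the proto-segment is *i.
Position 7: Ratunish has a, Hisimish has o. Ratunish preserves a here (none of its changes turn any other segment into a), so the proto-segment is *a.
This points to *tusisya. Verify forward in each daughter:
Ratunish: *tusisya
  tusisya → turisya   [rhotacism]
  turisya → surisya   [unconditioned shift]
  surisya (rule 3 does not apply)
  surisya (rule 4 does not apply)
  giving Ratunish surisya.
Hisimish: *tusisya
  tusisya (rule 1 does not apply)
  tusisya → tusesya   [vowel merger]
  tusesya → tusesyo   [vowel merger]
  giving Hisimish tusesyo.
No other proto-form is consistent with every reflex, so the reconstruction is *tusisya.

*tusisya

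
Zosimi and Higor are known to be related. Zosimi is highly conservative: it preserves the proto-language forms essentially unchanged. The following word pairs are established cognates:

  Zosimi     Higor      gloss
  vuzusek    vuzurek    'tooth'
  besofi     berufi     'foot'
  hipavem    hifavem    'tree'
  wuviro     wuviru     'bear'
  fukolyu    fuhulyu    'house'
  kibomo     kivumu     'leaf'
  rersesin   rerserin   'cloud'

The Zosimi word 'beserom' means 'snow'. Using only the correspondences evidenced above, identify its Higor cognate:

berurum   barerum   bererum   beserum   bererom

vuzusek ~ vuzurek — Zosimi s corresponds to Higor r between vowels (before a front vowel).
kibomo ~ kivumu — Zosimi o corresponds to Higor u after a consonant, before a nasal.
Applying these to Zosimi 'beserom':
  beserom → bererom   (s→r between vowels (before a front vowel))
  bererom → bererum   (o→u after a consonant, before a nasal)
So the Higor cognate is 'bererum'.

bererum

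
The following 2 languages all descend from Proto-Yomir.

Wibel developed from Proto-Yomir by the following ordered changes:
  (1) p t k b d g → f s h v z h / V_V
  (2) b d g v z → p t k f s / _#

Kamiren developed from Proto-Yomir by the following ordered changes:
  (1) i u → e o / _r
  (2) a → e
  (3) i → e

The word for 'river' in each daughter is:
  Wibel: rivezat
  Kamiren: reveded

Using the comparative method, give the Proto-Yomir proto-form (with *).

Position 7: Wibel has t, Kamiren has d. Kamiren preserves d here (none of its changes turn any other segment into d), so the proto-segment is *d.
Position 5: Wibel has z, Kamiren has d. Kamiren preserves d here (none of its changes turn any other segment into d), so the proto-segment is *d.
This points to *rivedad. Verify forward in each daughter:
Wibel: start from *rivedad.
  rule 1 (intervocalic lenition): rivedad → rivezad
  rule 2 (final devoicing): rivezad → rivezat
  ⇒ Wibel rivezat
Kamiren: start from *rivedad.
  rule 1: no change — rivedad
  rule 2 (vowel merger): rivedad → riveded
  rule 3 (vowel merger): riveded → reveded
  ⇒ Kamiren reveded
No other proto-form is consistent with every reflex, so the reconstruction is *rivedad.

*rivedad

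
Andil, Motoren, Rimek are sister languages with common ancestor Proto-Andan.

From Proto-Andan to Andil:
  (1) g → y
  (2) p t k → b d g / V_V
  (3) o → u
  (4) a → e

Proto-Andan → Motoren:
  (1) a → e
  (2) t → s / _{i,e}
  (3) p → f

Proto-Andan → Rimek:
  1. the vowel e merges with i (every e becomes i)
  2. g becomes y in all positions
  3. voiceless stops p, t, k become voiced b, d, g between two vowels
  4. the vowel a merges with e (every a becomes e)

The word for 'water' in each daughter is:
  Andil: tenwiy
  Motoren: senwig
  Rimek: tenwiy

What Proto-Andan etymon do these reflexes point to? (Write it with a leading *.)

*tanwig

Position 1: Andil has t, Motoren has s, Rimek has t. Andil preserves t here (none of its changes turn any other segment into t), so the proto-segment is *t.
Position 2: Andil has e, Motoren has e, Rimek has e. In Rimek, e can only continue *a, so the proto-segment is *a.
Verify the candidate proto-form against each daughter:
Andil: *tanwig
  tanwig → tanwiy   [unconditioned shift]
  tanwiy (rule 2 does not apply)
  tanwiy (rule 3 does not apply)
  tanwiy → tenwiy   [vowel merger]
  giving Andil tenwiy.
Motoren: *tanwig
  tanwig → tenwig   [vowel merger]
  tenwig → senwig   [palatalisation]
  senwig (rule 3 does not apply)
  giving Motoren senwig.
Rimek: *tanwig
  tanwig (rule 1 does not apply)
  tanwig → tanwiy   [unconditioned shift]
  tanwiy (rule 3 does not apply)
  tanwiy → tenwiy   [vowel merger]
  giving Rimek tenwiy.
Only *tanwig yields all of Andil tenwiy, Motoren senwig, Rimek tenwiy.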